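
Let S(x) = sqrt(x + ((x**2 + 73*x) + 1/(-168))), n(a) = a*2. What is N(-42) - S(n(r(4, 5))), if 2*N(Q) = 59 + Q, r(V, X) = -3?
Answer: 17/2 - I*sqrt(2878890)/84 ≈ 8.5 - 20.199*I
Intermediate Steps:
N(Q) = 59/2 + Q/2 (N(Q) = (59 + Q)/2 = 59/2 + Q/2)
n(a) = 2*a
S(x) = sqrt(-1/168 + x**2 + 74*x) (S(x) = sqrt(x + ((x**2 + 73*x) - 1/168)) = sqrt(x + (-1/168 + x**2 + 73*x)) = sqrt(-1/168 + x**2 + 74*x))
N(-42) - S(n(r(4, 5))) = (59/2 + (1/2)*(-42)) - sqrt(-42 + 7056*(2*(-3))**2 + 522144*(2*(-3)))/84 = (59/2 - 21) - sqrt(-42 + 7056*(-6)**2 + 522144*(-6))/84 = 17/2 - sqrt(-42 + 7056*36 - 3132864)/84 = 17/2 - sqrt(-42 + 254016 - 3132864)/84 = 17/2 - sqrt(-2878890)/84 = 17/2 - I*sqrt(2878890)/84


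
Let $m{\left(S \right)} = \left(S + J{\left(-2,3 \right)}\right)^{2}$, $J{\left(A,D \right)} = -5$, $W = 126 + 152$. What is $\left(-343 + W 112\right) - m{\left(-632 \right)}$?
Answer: $-374976$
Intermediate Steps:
$W = 278$
$m{\left(S \right)} = \left(-5 + S\right)^{2}$ ($m{\left(S \right)} = \left(S - 5\right)^{2} = \left(-5 + S\right)^{2}$)
$\left(-343 + W 112\right) - m{\left(-632 \right)} = \left(-343 + 278 \cdot 112\right) - \left(-5 - 632\right)^{2} = \left(-343 + 31136\right) - \left(-637\right)^{2} = 30793 - 405769 = -374976$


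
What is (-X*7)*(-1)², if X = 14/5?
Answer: -98/5 ≈ -19.600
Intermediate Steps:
X = 14/5 (X = 14*(⅕) = 14/5 ≈ 2.8000)
(-X*7)*(-1)² = (-1*14/5*7)*(-1)² = -14/5*7*1 = -98/5*1 = -98/5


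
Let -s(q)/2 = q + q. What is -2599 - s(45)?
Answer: -2419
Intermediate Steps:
s(q) = -4*q (s(q) = -2*(q + q) = -4*q)
-2599 - s(45) = -2599 - (-4)*45 = -2599 - 1*(-180) = -2599 + 180 = -2419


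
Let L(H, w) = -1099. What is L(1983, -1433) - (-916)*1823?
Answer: 1668769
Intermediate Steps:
L(1983, -1433) - (-916)*1823 = -1099 - (-916)*1823 = -1099 - 1*(-1669868) = -1099 + 1669868 = 1668769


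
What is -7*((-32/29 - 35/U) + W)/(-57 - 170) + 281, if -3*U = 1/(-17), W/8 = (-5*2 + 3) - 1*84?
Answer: 1339460/6583 ≈ 203.47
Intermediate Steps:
W = -728 (W = 8*((-5*2 + 3) - 1*84) = 8*((-10 + 3) - 84) = 8*(-7 - 84) = 8*(-91) = -728)
U = 1/51 (U = -⅓/(-17) = -⅓*(-1/17) = 1/51 ≈ 0.019608)
-7*((-32/29 - 35/U) + W)/(-57 - 170) + 281 = -7*((-32/29 - 35/1/51) - 728)/(-57 - 170) + 281 = -7*((-32*1/29 - 35*51) - 728)/(-227) + 281 = -7*((-32/29 - 1785) - 728)*(-1)/227 + 281 = -7*(-51797/29 - 728)*(-1)/227 + 281 = -(-510363)*(-1)/(29*227) + 281 = -7*72909/6583 + 281 = -510363/6583 + 281 = 1339460/6583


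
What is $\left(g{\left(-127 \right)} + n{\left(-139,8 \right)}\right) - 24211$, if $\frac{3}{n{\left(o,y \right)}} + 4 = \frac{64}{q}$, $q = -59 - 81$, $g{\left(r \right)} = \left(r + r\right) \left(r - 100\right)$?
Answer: $\frac{1739209}{52} \approx 33446.0$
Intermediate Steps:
$g{\left(r \right)} = 2 r \left(-100 + r\right)$
$q = -140$ ($q = -59 - 81 = -140$)
$n{\left(o,y \right)} = - \frac{35}{52}$ ($n{\left(o,y \right)} = \frac{3}{-4 + \frac{64}{-140}} = \frac{3}{-4 + 64 \left(- \frac{1}{140}\right)} = \frac{3}{-4 - \frac{16}{35}} = \frac{3}{- \frac{156}{35}} = 3 \left(- \frac{35}{156}\right) = - \frac{35}{52}$)
$\left(g{\left(-127 \right)} + n{\left(-139,8 \right)}\right) - 24211 = \left(2 \left(-127\right) \left(-100 - 127\right) - \frac{35}{52}\right) - 24211 = \left(2 \left(-127\right) \left(-227\right) - \frac{35}{52}\right) - 24211 = \left(57658 - \frac{35}{52}\right) - 24211 = \frac{2998181}{52} - 24211 = \frac{1739209}{52}$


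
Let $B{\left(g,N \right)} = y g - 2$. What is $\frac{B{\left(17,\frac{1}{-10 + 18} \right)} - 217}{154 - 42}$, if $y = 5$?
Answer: $- \frac{67}{56} \approx -1.1964$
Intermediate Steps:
$B{\left(g,N \right)} = -2 + 5 g$ ($B{\left(g,N \right)} = 5 g - 2 = -2 + 5 g$)
$\frac{B{\left(17,\frac{1}{-10 + 18} \right)} - 217}{154 - 42} = \frac{\left(-2 + 5 \cdot 17\right) - 217}{154 - 42} = \frac{\left(-2 + 85\right) - 217}{112} = \frac{83 - 217}{112} = \frac{1}{112} \left(-134\right) = - \frac{67}{56}$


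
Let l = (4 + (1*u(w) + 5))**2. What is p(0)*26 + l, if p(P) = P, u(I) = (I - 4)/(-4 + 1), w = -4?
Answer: 1225/9 ≈ 136.11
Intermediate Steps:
u(I) = 4/3 - I/3 (u(I) = (-4 + I)/(-3) = (-4 + I)*(-1/3) = 4/3 - I/3)
l = 1225/9 (l = (4 + (1*(4/3 - 1/3*(-4)) + 5))**2 = (4 + (1*(4/3 + 4/3) + 5))**2 = (4 + (1*(8/3) + 5))**2 = (4 + (8/3 + 5))**2 = (4 + 23/3)**2 = (35/3)**2 = 1225/9 ≈ 136.11)
p(0)*26 + l = 0*26 + 1225/9 = 0 + 1225/9 = 1225/9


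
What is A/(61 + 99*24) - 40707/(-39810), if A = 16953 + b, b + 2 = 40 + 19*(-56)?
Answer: 244418943/32338990 ≈ 7.5580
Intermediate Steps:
b = -1026 (b = -2 + (40 + 19*(-56)) = -2 + (40 - 1064) = -2 - 1024 = -1026)
A = 15927 (A = 16953 - 1026 = 15927)
A/(61 + 99*24) - 40707/(-39810) = 15927/(61 + 99*24) - 40707/(-39810) = 15927/(61 + 2376) - 40707*(-1/39810) = 15927/2437 + 13569/13270 = 244418943/32338990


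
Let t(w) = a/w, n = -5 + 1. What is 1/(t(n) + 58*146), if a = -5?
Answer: 4/33877 ≈ 0.00011807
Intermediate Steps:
n = -4
t(w) = -5/w
1/(t(n) + 58*146) = 1/(-5/(-4) + 58*146) = 1/(-5*(-1/4) + 8468) = 1/(5/4 + 8468) = 1/(33877/4) = 4/33877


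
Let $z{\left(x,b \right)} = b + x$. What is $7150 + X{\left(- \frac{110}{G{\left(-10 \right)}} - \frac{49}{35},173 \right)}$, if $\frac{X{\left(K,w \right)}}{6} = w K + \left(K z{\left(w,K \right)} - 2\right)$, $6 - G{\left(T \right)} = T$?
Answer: $- \frac{7704037}{800} \approx -9630.0$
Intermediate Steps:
$G{\left(T \right)} = 6 - T$
$X{\left(K,w \right)} = -12 + 6 K w + 6 K \left(K + w\right)$ ($X{\left(K,w \right)} = 6 \left(w K + \left(K \left(K + w\right) - 2\right)\right) = 6 \left(K w + \left(-2 + K \left(K + w\right)\right)\right) = 6 \left(-2 + K w + K \left(K + w\right)\right) = -12 + 6 K w + 6 K \left(K + w\right)$)
$7150 + X{\left(- \frac{110}{G{\left(-10 \right)}} - \frac{49}{35},173 \right)} = 7150 + \left(-12 + 6 \left(- \frac{110}{6 - -10} - \frac{49}{35}\right) 173 + 6 \left(- \frac{110}{6 - -10} - \frac{49}{35}\right) \left(\left(- \frac{110}{6 - -10} - \frac{49}{35}\right) + 173\right)\right) = 7150 + \left(-12 + 6 \left(- \frac{110}{6 + 10} - \frac{7}{5}\right) 173 + 6 \left(- \frac{110}{6 + 10} - \frac{7}{5}\right) \left(\left(- \frac{110}{6 + 10} - \frac{7}{5}\right) + 173\right)\right) = 7150 + \left(-12 + 6 \left(- \frac{110}{16} - \frac{7}{5}\right) 173 + 6 \left(- \frac{110}{16} - \frac{7}{5}\right) \left(\left(- \frac{110}{16} - \frac{7}{5}\right) + 173\right)\right) = 7150 + \left(-12 + 6 \left(\left(-110\right) \frac{1}{16} - \frac{7}{5}\right) 173 + 6 \left(\left(-110\right) \frac{1}{16} - \frac{7}{5}\right) \left(\left(\left(-110\right) \frac{1}{16} - \frac{7}{5}\right) + 173\right)\right) = 7150 + \left(-12 + 6 \left(- \frac{55}{8} - \frac{7}{5}\right) 173 + 6 \left(- \frac{55}{8} - \frac{7}{5}\right) \left(\left(- \frac{55}{8} - \frac{7}{5}\right) + 173\right)\right) = 7150 + \left(-12 + 6 \left(- \frac{331}{40}\right) 173 + 6 \left(- \frac{331}{40}\right) \left(- \frac{331}{40} + 173\right)\right) = 7150 - \left(\frac{172029}{20} + \frac{6542877}{800}\right) = 7150 - \frac{13424037}{800} = - \frac{7704037}{800}$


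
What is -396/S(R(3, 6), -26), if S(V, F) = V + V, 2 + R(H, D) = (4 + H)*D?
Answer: -99/20 ≈ -4.9500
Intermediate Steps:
R(H, D) = -2 + D*(4 + H) (R(H, D) = -2 + (4 + H)*D = -2 + D*(4 + H))
S(V, F) = 2*V
-396/S(R(3, 6), -26) = -396*1/(2*(-2 + 4*6 + 6*3)) = -396*1/(2*(-2 + 24 + 18)) = -396/(2*40) = -396/80 = -396*1/80 = -99/20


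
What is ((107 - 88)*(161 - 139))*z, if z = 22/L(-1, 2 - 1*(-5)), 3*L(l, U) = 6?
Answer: 4598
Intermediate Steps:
L(l, U) = 2 (L(l, U) = (⅓)*6 = 2)
z = 11 (z = 22/2 = 22*(½) = 11)
((107 - 88)*(161 - 139))*z = ((107 - 88)*(161 - 139))*11 = (19*22)*11 = 418*11 = 4598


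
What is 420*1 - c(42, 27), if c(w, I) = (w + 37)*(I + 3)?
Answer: -1950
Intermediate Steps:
c(w, I) = (3 + I)*(37 + w) (c(w, I) = (37 + w)*(3 + I) = (3 + I)*(37 + w))
420*1 - c(42, 27) = 420*1 - (111 + 3*42 + 37*27 + 27*42) = 420 - (111 + 126 + 999 + 1134) = 420 - 1*2370 = 420 - 2370 = -1950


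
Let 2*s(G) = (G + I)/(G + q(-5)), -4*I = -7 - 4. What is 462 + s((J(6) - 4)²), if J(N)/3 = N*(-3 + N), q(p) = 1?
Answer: 9253707/20008 ≈ 462.50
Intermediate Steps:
J(N) = 3*N*(-3 + N) (J(N) = 3*(N*(-3 + N)) = 3*N*(-3 + N))
I = 11/4 (I = -(-7 - 4)/4 = -¼*(-11) = 11/4 ≈ 2.7500)
s(G) = (11/4 + G)/(2*(1 + G)) (s(G) = ((G + 11/4)/(G + 1))/2 = ((11/4 + G)/(1 + G))/2 = (11/4 + G)/(2*(1 + G)))
462 + s((J(6) - 4)²) = 462 + (11 + 4*(3*6*(-3 + 6) - 4)²)/(8*(1 + (3*6*(-3 + 6) - 4)²)) = 462 + (11 + 4*(3*6*3 - 4)²)/(8*(1 + (3*6*3 - 4)²)) = 462 + (11 + 4*(54 - 4)²)/(8*(1 + (54 - 4)²)) = 462 + (11 + 4*50²)/(8*(1 + 50²)) = 462 + (11 + 4*2500)/(8*(1 + 2500)) = 462 + (⅛)*(11 + 10000)/2501 = 462 + (⅛)*(1/2501)*10011 = 462 + 10011/20008 = 9253707/20008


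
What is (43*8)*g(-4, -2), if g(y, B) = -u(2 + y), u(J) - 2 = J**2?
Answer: -2064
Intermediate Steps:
u(J) = 2 + J**2
g(y, B) = -2 - (2 + y)**2 (g(y, B) = -(2 + (2 + y)**2) = -2 - (2 + y)**2)
(43*8)*g(-4, -2) = (43*8)*(-2 - (2 - 4)**2) = 344*(-2 - 1*(-2)**2) = 344*(-2 - 1*4) = 344*(-2 - 4) = 344*(-6) = -2064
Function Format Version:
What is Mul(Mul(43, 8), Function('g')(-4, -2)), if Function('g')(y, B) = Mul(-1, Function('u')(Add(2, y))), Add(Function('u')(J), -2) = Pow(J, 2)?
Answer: -2064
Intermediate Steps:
Function('u')(J) = Add(2, Pow(J, 2))
Function('g')(y, B) = Add(-2, Mul(-1, Pow(Add(2, y), 2))) (Function('g')(y, B) = Mul(-1, Add(2, Pow(Add(2, y), 2))) = Add(-2, Mul(-1, Pow(Add(2, y), 2))))
Mul(Mul(43, 8), Function('g')(-4, -2)) = Mul(Mul(43, 8), Add(-2, Mul(-1, Pow(Add(2, -4), 2)))) = Mul(344, Add(-2, Mul(-1, Pow(-2, 2)))) = Mul(344, Add(-2, Mul(-1, 4))) = Mul(344, Add(-2, -4)) = Mul(344, -6) = -2064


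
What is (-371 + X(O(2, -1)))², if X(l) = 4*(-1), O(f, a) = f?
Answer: 140625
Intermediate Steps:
X(l) = -4
(-371 + X(O(2, -1)))² = (-371 - 4)² = (-375)² = 140625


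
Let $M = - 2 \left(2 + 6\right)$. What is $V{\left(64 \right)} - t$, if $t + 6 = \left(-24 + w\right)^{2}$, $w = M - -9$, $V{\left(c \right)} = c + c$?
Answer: $-827$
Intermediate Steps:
$V{\left(c \right)} = 2 c$
$M = -16$ ($M = \left(-2\right) 8 = -16$)
$w = -7$ ($w = -16 - -9 = -16 + 9 = -7$)
$t = 955$ ($t = -6 + \left(-24 - 7\right)^{2} = -6 + \left(-31\right)^{2} = -6 + 961 = 955$)
$V{\left(64 \right)} - t = 2 \cdot 64 - 955 = 128 - 955 = -827$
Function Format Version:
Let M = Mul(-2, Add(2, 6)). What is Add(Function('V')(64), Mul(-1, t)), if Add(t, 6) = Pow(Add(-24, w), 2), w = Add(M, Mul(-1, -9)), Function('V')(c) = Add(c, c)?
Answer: -827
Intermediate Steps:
Function('V')(c) = Mul(2, c)
M = -16 (M = Mul(-2, 8) = -16)
w = -7 (w = Add(-16, Mul(-1, -9)) = Add(-16, 9) = -7)
t = 955 (t = Add(-6, Pow(Add(-24, -7), 2)) = Add(-6, Pow(-31, 2)) = Add(-6, 961) = 955)
Add(Function('V')(64), Mul(-1, t)) = Add(Mul(2, 64), Mul(-1, 955)) = Add(128, -955) = -827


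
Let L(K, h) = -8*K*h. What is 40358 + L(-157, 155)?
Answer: 235038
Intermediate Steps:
L(K, h) = -8*K*h
40358 + L(-157, 155) = 40358 - 8*(-157)*155 = 40358 + 194680 = 235038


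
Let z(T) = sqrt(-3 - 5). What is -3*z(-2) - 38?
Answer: -38 - 6*I*sqrt(2) ≈ -38.0 - 8.4853*I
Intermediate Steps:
z(T) = 2*I*sqrt(2) (z(T) = sqrt(-8) = 2*I*sqrt(2))
-3*z(-2) - 38 = -6*I*sqrt(2) - 38 = -38 - 6*I*sqrt(2)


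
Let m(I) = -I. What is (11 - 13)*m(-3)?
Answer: -6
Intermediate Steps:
(11 - 13)*m(-3) = (11 - 13)*(-1*(-3)) = -2*3 = -6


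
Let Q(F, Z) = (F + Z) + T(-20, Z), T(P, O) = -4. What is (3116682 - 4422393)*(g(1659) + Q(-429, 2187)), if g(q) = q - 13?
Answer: -4439417400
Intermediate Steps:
g(q) = -13 + q
Q(F, Z) = -4 + F + Z (Q(F, Z) = (F + Z) - 4 = -4 + F + Z)
(3116682 - 4422393)*(g(1659) + Q(-429, 2187)) = (3116682 - 4422393)*((-13 + 1659) + (-4 - 429 + 2187)) = -1305711*(1646 + 1754) = -1305711*3400 = -4439417400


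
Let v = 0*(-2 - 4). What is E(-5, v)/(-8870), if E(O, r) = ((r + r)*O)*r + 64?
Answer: -32/4435 ≈ -0.0072153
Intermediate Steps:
v = 0 (v = 0*(-6) = 0)
E(O, r) = 64 + 2*O*r**2 (E(O, r) = ((2*r)*O)*r + 64 = (2*O*r)*r + 64 = 2*O*r**2 + 64 = 64 + 2*O*r**2)
E(-5, v)/(-8870) = (64 + 2*(-5)*0**2)/(-8870) = (64 + 2*(-5)*0)*(-1/8870) = (64 + 0)*(-1/8870) = 64*(-1/8870) = -32/4435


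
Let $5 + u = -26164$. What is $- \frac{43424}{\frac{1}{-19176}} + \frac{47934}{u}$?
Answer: $\frac{7263630081174}{8723} \approx 8.327 \cdot 10^{8}$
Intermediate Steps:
$u = -26169$ ($u = -5 - 26164 = -26169$)
$- \frac{43424}{\frac{1}{-19176}} + \frac{47934}{u} = - \frac{43424}{\frac{1}{-19176}} + \frac{47934}{-26169} = - \frac{43424}{- \frac{1}{19176}} + 47934 \left(- \frac{1}{26169}\right) = \left(-43424\right) \left(-19176\right) - \frac{15978}{8723} = 832698624 - \frac{15978}{8723} = \frac{7263630081174}{8723}$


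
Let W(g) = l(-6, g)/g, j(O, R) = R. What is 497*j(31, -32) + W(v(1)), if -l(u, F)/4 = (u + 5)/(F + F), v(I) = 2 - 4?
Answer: -31807/2 ≈ -15904.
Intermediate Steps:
v(I) = -2
l(u, F) = -2*(5 + u)/F (l(u, F) = -4*(u + 5)/(F + F) = -4*(5 + u)/(2*F) = -4*(5 + u)*1/(2*F) = -2*(5 + u)/F)
W(g) = 2/g² (W(g) = (2*(-5 - 1*(-6))/g)/g = (2*(-5 + 6)/g)/g = (2*1/g)/g = (2/g)/g = 2/g²)
497*j(31, -32) + W(v(1)) = 497*(-32) + 2/(-2)² = -15904 + 2*(¼) = -15904 + ½ = -31807/2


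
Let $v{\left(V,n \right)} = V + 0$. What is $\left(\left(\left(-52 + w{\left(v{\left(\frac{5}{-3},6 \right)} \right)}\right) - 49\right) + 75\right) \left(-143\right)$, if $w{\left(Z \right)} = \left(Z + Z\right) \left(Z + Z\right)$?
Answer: $\frac{19162}{9} \approx 2129.1$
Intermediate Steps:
$v{\left(V,n \right)} = V$
$w{\left(Z \right)} = 4 Z^{2}$ ($w{\left(Z \right)} = 2 Z 2 Z = 4 Z^{2}$)
$\left(\left(\left(-52 + w{\left(v{\left(\frac{5}{-3},6 \right)} \right)}\right) - 49\right) + 75\right) \left(-143\right) = \left(\left(\left(-52 + 4 \left(\frac{5}{-3}\right)^{2}\right) - 49\right) + 75\right) \left(-143\right) = \left(\left(\left(-52 + 4 \left(5 \left(- \frac{1}{3}\right)\right)^{2}\right) - 49\right) + 75\right) \left(-143\right) = \left(\left(\left(-52 + 4 \left(- \frac{5}{3}\right)^{2}\right) - 49\right) + 75\right) \left(-143\right) = \left(\left(\left(-52 + 4 \cdot \frac{25}{9}\right) - 49\right) + 75\right) \left(-143\right) = \left(\left(\left(-52 + \frac{100}{9}\right) - 49\right) + 75\right) \left(-143\right) = \left(\left(- \frac{368}{9} - 49\right) + 75\right) \left(-143\right) = \left(- \frac{809}{9} + 75\right) \left(-143\right) = \left(- \frac{134}{9}\right) \left(-143\right) = \frac{19162}{9}$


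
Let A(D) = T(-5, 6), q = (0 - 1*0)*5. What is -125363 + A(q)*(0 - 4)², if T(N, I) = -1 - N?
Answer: -125299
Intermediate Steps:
q = 0 (q = (0 + 0)*5 = 0*5 = 0)
A(D) = 4 (A(D) = -1 - 1*(-5) = -1 + 5 = 4)
-125363 + A(q)*(0 - 4)² = -125363 + 4*(0 - 4)² = -125363 + 4*(-4)² = -125363 + 4*16 = -125363 + 64 = -125299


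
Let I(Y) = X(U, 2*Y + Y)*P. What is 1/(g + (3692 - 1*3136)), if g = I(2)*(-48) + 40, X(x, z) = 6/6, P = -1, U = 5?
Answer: 1/644 ≈ 0.0015528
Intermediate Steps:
X(x, z) = 1 (X(x, z) = 6*(⅙) = 1)
I(Y) = -1 (I(Y) = 1*(-1) = -1)
g = 88 (g = -1*(-48) + 40 = 48 + 40 = 88)
1/(g + (3692 - 1*3136)) = 1/(88 + (3692 - 1*3136)) = 1/(88 + (3692 - 3136)) = 1/(88 + 556) = 1/644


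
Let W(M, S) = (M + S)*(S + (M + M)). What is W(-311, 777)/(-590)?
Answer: -7223/59 ≈ -122.42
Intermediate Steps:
W(M, S) = (M + S)*(S + 2*M)
W(-311, 777)/(-590) = (777² + 2*(-311)² + 3*(-311)*777)/(-590) = (603729 + 2*96721 - 724941)*(-1/590) = (603729 + 193442 - 724941)*(-1/590) = 72230*(-1/590) = -7223/59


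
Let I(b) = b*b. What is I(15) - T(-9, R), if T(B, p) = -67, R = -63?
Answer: 292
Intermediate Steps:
I(b) = b²
I(15) - T(-9, R) = 15² - 1*(-67) = 225 + 67 = 292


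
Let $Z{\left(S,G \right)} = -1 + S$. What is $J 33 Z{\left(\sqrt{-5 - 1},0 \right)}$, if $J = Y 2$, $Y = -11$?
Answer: $726 - 726 i \sqrt{6} \approx 726.0 - 1778.3 i$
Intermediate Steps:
$J = -22$ ($J = \left(-11\right) 2 = -22$)
$J 33 Z{\left(\sqrt{-5 - 1},0 \right)} = \left(-22\right) 33 \left(-1 + \sqrt{-5 - 1}\right) = - 726 \left(-1 + \sqrt{-6}\right) = - 726 \left(-1 + i \sqrt{6}\right) = 726 - 726 i \sqrt{6}$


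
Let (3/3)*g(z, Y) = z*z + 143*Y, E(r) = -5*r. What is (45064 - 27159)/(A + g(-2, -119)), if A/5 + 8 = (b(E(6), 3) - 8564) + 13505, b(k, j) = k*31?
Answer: 17905/3002 ≈ 5.9644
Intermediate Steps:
b(k, j) = 31*k
A = 20015 (A = -40 + 5*((31*(-5*6) - 8564) + 13505) = -40 + 5*((31*(-30) - 8564) + 13505) = -40 + 5*((-930 - 8564) + 13505) = -40 + 5*(-9494 + 13505) = -40 + 5*4011 = -40 + 20055 = 20015)
g(z, Y) = z² + 143*Y (g(z, Y) = z*z + 143*Y = z² + 143*Y)
(45064 - 27159)/(A + g(-2, -119)) = (45064 - 27159)/(20015 + ((-2)² + 143*(-119))) = 17905/(20015 + (4 - 17017)) = 17905/(20015 - 17013) = 17905/3002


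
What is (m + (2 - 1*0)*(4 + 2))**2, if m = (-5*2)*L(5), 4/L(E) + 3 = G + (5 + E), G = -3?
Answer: 4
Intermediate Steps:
L(E) = 4/(-1 + E) (L(E) = 4/(-3 + (-3 + (5 + E))) = 4/(-3 + (2 + E)) = 4/(-1 + E))
m = -10 (m = (-5*2)*(4/(-1 + 5)) = -40/4 = -10*1 = -10)
(m + (2 - 1*0)*(4 + 2))**2 = (-10 + (2 - 1*0)*(4 + 2))**2 = (-10 + (2 + 0)*6)**2 = (-10 + 2*6)**2 = (-10 + 12)**2 = 2**2 = 4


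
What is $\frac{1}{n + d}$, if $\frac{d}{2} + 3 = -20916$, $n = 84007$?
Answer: $\frac{1}{42169} \approx 2.3714 \cdot 10^{-5}$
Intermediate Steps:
$d = -41838$ ($d = -6 + 2 \left(-20916\right) = -6 - 41832 = -41838$)
$\frac{1}{n + d} = \frac{1}{84007 - 41838} = \frac{1}{42169}$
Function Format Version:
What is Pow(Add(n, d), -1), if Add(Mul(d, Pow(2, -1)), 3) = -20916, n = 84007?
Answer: Rational(1, 42169) ≈ 2.3714e-5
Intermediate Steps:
d = -41838 (d = Add(-6, Mul(2, -20916)) = Add(-6, -41832) = -41838)
Pow(Add(n, d), -1) = Pow(Add(84007, -41838), -1) = Pow(42169, -1) = Rational(1, 42169)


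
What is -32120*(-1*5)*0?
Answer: 0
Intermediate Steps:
-32120*(-1*5)*0 = -(-160600)*0 = -32120*0 = 0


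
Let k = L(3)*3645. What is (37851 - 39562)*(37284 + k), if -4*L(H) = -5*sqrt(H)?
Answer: -63792924 - 31182975*sqrt(3)/4 ≈ -7.7296e+7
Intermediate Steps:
L(H) = 5*sqrt(H)/4 (L(H) = -(-5)*sqrt(H)/4 = 5*sqrt(H)/4)
k = 18225*sqrt(3)/4 (k = (5*sqrt(3)/4)*3645 = 18225*sqrt(3)/4 ≈ 7891.7)
(37851 - 39562)*(37284 + k) = (37851 - 39562)*(37284 + 18225*sqrt(3)/4) = -1711*(37284 + 18225*sqrt(3)/4) = -63792924 - 31182975*sqrt(3)/4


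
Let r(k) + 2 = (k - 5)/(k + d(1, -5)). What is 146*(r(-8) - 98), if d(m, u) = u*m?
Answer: -14454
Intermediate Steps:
d(m, u) = m*u
r(k) = -1 (r(k) = -2 + (k - 5)/(k + 1*(-5)) = -2 + (-5 + k)/(k - 5) = -2 + (-5 + k)/(-5 + k) = -2 + 1 = -1)
146*(r(-8) - 98) = 146*(-1 - 98) = 146*(-99) = -14454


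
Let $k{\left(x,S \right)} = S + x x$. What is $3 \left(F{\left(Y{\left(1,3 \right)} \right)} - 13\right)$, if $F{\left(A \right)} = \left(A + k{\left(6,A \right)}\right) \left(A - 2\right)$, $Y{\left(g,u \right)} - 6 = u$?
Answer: $1095$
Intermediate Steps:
$Y{\left(g,u \right)} = 6 + u$
$k{\left(x,S \right)} = S + x^{2}$
$F{\left(A \right)} = \left(-2 + A\right) \left(36 + 2 A\right)$ ($F{\left(A \right)} = \left(A + \left(A + 6^{2}\right)\right) \left(A - 2\right) = \left(A + \left(A + 36\right)\right) \left(-2 + A\right) = \left(A + \left(36 + A\right)\right) \left(-2 + A\right) = \left(36 + 2 A\right) \left(-2 + A\right) = \left(-2 + A\right) \left(36 + 2 A\right)$)
$3 \left(F{\left(Y{\left(1,3 \right)} \right)} - 13\right) = 3 \left(\left(-72 + 2 \left(6 + 3\right)^{2} + 32 \left(6 + 3\right)\right) - 13\right) = 3 \left(\left(-72 + 2 \cdot 9^{2} + 32 \cdot 9\right) - 13\right) = 3 \left(\left(-72 + 2 \cdot 81 + 288\right) - 13\right) = 3 \left(\left(-72 + 162 + 288\right) - 13\right) = 3 \left(378 - 13\right) = 3 \cdot 365 = 1095$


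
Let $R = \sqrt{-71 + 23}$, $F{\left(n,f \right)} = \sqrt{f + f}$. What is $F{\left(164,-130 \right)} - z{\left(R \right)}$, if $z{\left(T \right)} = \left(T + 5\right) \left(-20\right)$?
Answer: $100 + 2 i \sqrt{65} + 80 i \sqrt{3} \approx 100.0 + 154.69 i$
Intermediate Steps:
$F{\left(n,f \right)} = \sqrt{2} \sqrt{f}$ ($F{\left(n,f \right)} = \sqrt{2 f} = \sqrt{2} \sqrt{f}$)
$R = 4 i \sqrt{3}$ ($R = \sqrt{-48} = 4 i \sqrt{3} \approx 6.9282 i$)
$z{\left(T \right)} = -100 - 20 T$ ($z{\left(T \right)} = \left(5 + T\right) \left(-20\right) = -100 - 20 T$)
$F{\left(164,-130 \right)} - z{\left(R \right)} = \sqrt{2} \sqrt{-130} - \left(-100 - 20 \cdot 4 i \sqrt{3}\right) = \sqrt{2} i \sqrt{130} - \left(-100 - 80 i \sqrt{3}\right) = 2 i \sqrt{65} + \left(100 + 80 i \sqrt{3}\right) = 100 + 2 i \sqrt{65} + 80 i \sqrt{3}$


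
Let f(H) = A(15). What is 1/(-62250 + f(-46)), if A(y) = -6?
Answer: -1/62256 ≈ -1.6063e-5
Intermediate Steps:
f(H) = -6
1/(-62250 + f(-46)) = 1/(-62250 - 6) = 1/(-62256) = -1/62256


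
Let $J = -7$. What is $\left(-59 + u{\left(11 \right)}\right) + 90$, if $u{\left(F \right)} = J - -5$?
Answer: $29$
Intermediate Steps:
$u{\left(F \right)} = -2$ ($u{\left(F \right)} = -7 - -5 = -7 + 5 = -2$)
$\left(-59 + u{\left(11 \right)}\right) + 90 = \left(-59 - 2\right) + 90 = -61 + 90 = 29$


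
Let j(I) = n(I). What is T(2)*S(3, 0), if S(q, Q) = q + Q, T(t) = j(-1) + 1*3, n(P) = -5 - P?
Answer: -3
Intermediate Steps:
j(I) = -5 - I
T(t) = -1 (T(t) = (-5 - 1*(-1)) + 1*3 = (-5 + 1) + 3 = -4 + 3 = -1)
S(q, Q) = Q + q
T(2)*S(3, 0) = -(0 + 3) = -1*3 = -3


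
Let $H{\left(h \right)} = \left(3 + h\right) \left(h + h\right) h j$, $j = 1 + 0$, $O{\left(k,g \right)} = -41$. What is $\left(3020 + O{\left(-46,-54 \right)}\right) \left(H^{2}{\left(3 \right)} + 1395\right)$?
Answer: $38902761$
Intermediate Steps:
$j = 1$
$H{\left(h \right)} = 2 h^{2} \left(3 + h\right)$ ($H{\left(h \right)} = \left(3 + h\right) \left(h + h\right) h 1 = \left(3 + h\right) 2 h h 1 = 2 h \left(3 + h\right) h 1 = 2 h^{2} \left(3 + h\right) 1 = 2 h^{2} \left(3 + h\right)$)
$\left(3020 + O{\left(-46,-54 \right)}\right) \left(H^{2}{\left(3 \right)} + 1395\right) = \left(3020 - 41\right) \left(\left(2 \cdot 3^{2} \left(3 + 3\right)\right)^{2} + 1395\right) = 2979 \left(\left(2 \cdot 9 \cdot 6\right)^{2} + 1395\right) = 2979 \left(108^{2} + 1395\right) = 2979 \left(11664 + 1395\right) = 2979 \cdot 13059 = 38902761$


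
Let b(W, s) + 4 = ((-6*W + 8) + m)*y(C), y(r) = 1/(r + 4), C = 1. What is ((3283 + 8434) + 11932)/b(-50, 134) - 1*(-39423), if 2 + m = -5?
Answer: 11196108/281 ≈ 39844.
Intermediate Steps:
m = -7 (m = -2 - 5 = -7)
y(r) = 1/(4 + r)
b(W, s) = -19/5 - 6*W/5 (b(W, s) = -4 + ((-6*W + 8) - 7)/(4 + 1) = -4 + ((8 - 6*W) - 7)/5 = -4 + (1 - 6*W)*(1/5) = -4 + (1/5 - 6*W/5) = -19/5 - 6*W/5)
((3283 + 8434) + 11932)/b(-50, 134) - 1*(-39423) = ((3283 + 8434) + 11932)/(-19/5 - 6/5*(-50)) - 1*(-39423) = (11717 + 11932)/(-19/5 + 60) + 39423 = 23649/(281/5) + 39423 = 23649*(5/281) + 39423 = 118245/281 + 39423 = 11196108/281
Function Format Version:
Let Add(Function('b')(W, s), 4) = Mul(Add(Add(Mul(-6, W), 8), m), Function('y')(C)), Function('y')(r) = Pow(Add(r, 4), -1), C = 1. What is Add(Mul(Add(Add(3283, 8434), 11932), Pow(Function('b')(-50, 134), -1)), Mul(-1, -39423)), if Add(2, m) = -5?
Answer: Rational(11196108, 281) ≈ 39844.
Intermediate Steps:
m = -7 (m = Add(-2, -5) = -7)
Function('y')(r) = Pow(Add(4, r), -1)
Function('b')(W, s) = Add(Rational(-19, 5), Mul(Rational(-6, 5), W)) (Function('b')(W, s) = Add(-4, Mul(Add(Add(Mul(-6, W), 8), -7), Pow(Add(4, 1), -1))) = Add(-4, Mul(Add(Add(8, Mul(-6, W)), -7), Pow(5, -1))) = Add(-4, Mul(Add(1, Mul(-6, W)), Rational(1, 5))) = Add(-4, Add(Rational(1, 5), Mul(Rational(-6, 5), W))) = Add(Rational(-19, 5), Mul(Rational(-6, 5), W)))
Add(Mul(Add(Add(3283, 8434), 11932), Pow(Function('b')(-50, 134), -1)), Mul(-1, -39423)) = Add(Mul(Add(Add(3283, 8434), 11932), Pow(Add(Rational(-19, 5), Mul(Rational(-6, 5), -50)), -1)), Mul(-1, -39423)) = Add(Mul(Add(11717, 11932), Pow(Add(Rational(-19, 5), 60), -1)), 39423) = Add(Mul(23649, Pow(Rational(281, 5), -1)), 39423) = Add(Mul(23649, Rational(5, 281)), 39423) = Add(Rational(118245, 281), 39423) = Rational(11196108, 281)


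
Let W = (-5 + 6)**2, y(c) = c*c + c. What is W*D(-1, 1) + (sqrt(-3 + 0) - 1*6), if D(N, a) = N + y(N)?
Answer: -7 + I*sqrt(3) ≈ -7.0 + 1.732*I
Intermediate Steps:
y(c) = c + c**2 (y(c) = c**2 + c = c + c**2)
D(N, a) = N + N*(1 + N)
W = 1 (W = 1**2 = 1)
W*D(-1, 1) + (sqrt(-3 + 0) - 1*6) = 1*(-(2 - 1)) + (sqrt(-3 + 0) - 1*6) = 1*(-1*1) + (sqrt(-3) - 6) = 1*(-1) + (I*sqrt(3) - 6) = -1 + (-6 + I*sqrt(3)) = -7 + I*sqrt(3)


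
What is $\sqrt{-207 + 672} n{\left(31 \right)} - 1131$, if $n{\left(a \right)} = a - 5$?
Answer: $-1131 + 26 \sqrt{465} \approx -570.34$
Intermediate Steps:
$n{\left(a \right)} = -5 + a$ ($n{\left(a \right)} = a - 5 = -5 + a$)
$\sqrt{-207 + 672} n{\left(31 \right)} - 1131 = \sqrt{-207 + 672} \left(-5 + 31\right) - 1131 = \sqrt{465} \cdot 26 - 1131 = 26 \sqrt{465} - 1131 = -1131 + 26 \sqrt{465}$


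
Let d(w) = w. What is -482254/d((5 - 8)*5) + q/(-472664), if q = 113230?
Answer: 113971203103/3544980 ≈ 32150.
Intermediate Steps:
-482254/d((5 - 8)*5) + q/(-472664) = -482254*1/(5*(5 - 8)) + 113230/(-472664) = -482254/((-3*5)) + 113230*(-1/472664) = -482254/(-15) - 56615/236332 = -482254*(-1/15) - 56615/236332 = 482254/15 - 56615/236332 = 113971203103/3544980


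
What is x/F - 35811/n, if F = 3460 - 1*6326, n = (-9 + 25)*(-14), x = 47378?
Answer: 46010827/320992 ≈ 143.34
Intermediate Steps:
n = -224 (n = 16*(-14) = -224)
F = -2866 (F = 3460 - 6326 = -2866)
x/F - 35811/n = 47378/(-2866) - 35811/(-224) = 47378*(-1/2866) - 35811*(-1/224) = -23689/1433 + 35811/224 = 46010827/320992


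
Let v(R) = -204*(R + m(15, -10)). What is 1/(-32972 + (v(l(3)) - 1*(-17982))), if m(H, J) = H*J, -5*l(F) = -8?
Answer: 5/76418 ≈ 6.5430e-5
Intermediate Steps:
l(F) = 8/5 (l(F) = -⅕*(-8) = 8/5)
v(R) = 30600 - 204*R (v(R) = -204*(R + 15*(-10)) = -204*(R - 150) = -204*(-150 + R) = 30600 - 204*R)
1/(-32972 + (v(l(3)) - 1*(-17982))) = 1/(-32972 + ((30600 - 204*8/5) - 1*(-17982))) = 1/(-32972 + ((30600 - 1632/5) + 17982)) = 1/(-32972 + (151368/5 + 17982)) = 1/(-32972 + 241278/5) = 1/(76418/5) = 5/76418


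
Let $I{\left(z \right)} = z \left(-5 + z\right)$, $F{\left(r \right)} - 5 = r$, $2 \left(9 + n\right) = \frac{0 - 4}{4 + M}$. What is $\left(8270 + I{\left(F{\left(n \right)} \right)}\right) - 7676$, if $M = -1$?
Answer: $\frac{5752}{9} \approx 639.11$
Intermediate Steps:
$n = - \frac{29}{3}$ ($n = -9 + \frac{\left(0 - 4\right) \frac{1}{4 - 1}}{2} = -9 + \frac{\left(-4\right) \frac{1}{3}}{2} = -9 + \frac{1}{2} \left(- \frac{4}{3}\right) = -9 - \frac{2}{3} = - \frac{29}{3} \approx -9.6667$)
$F{\left(r \right)} = 5 + r$
$\left(8270 + I{\left(F{\left(n \right)} \right)}\right) - 7676 = \left(8270 + \left(5 - \frac{29}{3}\right) \left(-5 + \left(5 - \frac{29}{3}\right)\right)\right) - 7676 = \left(8270 - \frac{14 \left(-5 - \frac{14}{3}\right)}{3}\right) - 7676 = \left(8270 - - \frac{406}{9}\right) - 7676 = \left(8270 + \frac{406}{9}\right) - 7676 = \frac{74836}{9} - 7676 = \frac{5752}{9}$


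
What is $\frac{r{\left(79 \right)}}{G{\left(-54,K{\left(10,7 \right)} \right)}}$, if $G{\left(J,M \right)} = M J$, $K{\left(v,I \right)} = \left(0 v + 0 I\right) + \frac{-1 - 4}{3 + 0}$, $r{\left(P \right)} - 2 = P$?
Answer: $\frac{9}{10} \approx 0.9$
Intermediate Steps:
$r{\left(P \right)} = 2 + P$
$K{\left(v,I \right)} = - \frac{5}{3}$ ($K{\left(v,I \right)} = \left(0 + 0\right) - \frac{5}{3} = 0 - \frac{5}{3} = - \frac{5}{3}$)
$G{\left(J,M \right)} = J M$
$\frac{r{\left(79 \right)}}{G{\left(-54,K{\left(10,7 \right)} \right)}} = \frac{2 + 79}{\left(-54\right) \left(- \frac{5}{3}\right)} = \frac{81}{90} = 81 \cdot \frac{1}{90} = \frac{9}{10}$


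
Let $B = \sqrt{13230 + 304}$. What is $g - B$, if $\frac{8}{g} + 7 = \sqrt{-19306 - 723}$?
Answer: $- \frac{28}{10039} - \sqrt{13534} - \frac{4 i \sqrt{20029}}{10039} \approx -116.34 - 0.05639 i$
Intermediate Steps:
$g = \frac{8}{-7 + i \sqrt{20029}}$ ($g = \frac{8}{-7 + \sqrt{-19306 - 723}} = \frac{8}{-7 + \sqrt{-20029}} = \frac{8}{-7 + i \sqrt{20029}} \approx -0.0027891 - 0.05639 i$)
$B = \sqrt{13534} \approx 116.34$
$g - B = \left(- \frac{28}{10039} - \frac{4 i \sqrt{20029}}{10039}\right) - \sqrt{13534} = - \frac{28}{10039} - \sqrt{13534} - \frac{4 i \sqrt{20029}}{10039}$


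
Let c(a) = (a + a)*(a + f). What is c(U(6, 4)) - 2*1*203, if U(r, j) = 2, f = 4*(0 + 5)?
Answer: -318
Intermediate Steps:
f = 20 (f = 4*5 = 20)
c(a) = 2*a*(20 + a) (c(a) = (a + a)*(a + 20) = (2*a)*(20 + a) = 2*a*(20 + a))
c(U(6, 4)) - 2*1*203 = 2*2*(20 + 2) - 2*1*203 = 2*2*22 - 2*203 = 88 - 406 = -318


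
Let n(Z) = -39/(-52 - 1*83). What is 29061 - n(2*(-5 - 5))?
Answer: 1307732/45 ≈ 29061.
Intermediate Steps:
n(Z) = 13/45 (n(Z) = -39/(-52 - 83) = -39/(-135) = -39*(-1/135) = 13/45)
29061 - n(2*(-5 - 5)) = 29061 - 1*13/45 = 29061 - 13/45 = 1307732/45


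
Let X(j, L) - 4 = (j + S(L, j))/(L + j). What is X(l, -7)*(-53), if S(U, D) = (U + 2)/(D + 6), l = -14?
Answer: -41287/168 ≈ -245.76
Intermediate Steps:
S(U, D) = (2 + U)/(6 + D)
X(j, L) = 4 + (j + (2 + L)/(6 + j))/(L + j)
X(l, -7)*(-53) = ((2 - 7 + (6 - 14)*(4*(-7) + 5*(-14)))/((6 - 14)*(-7 - 14)))*(-53) = ((2 - 7 - 8*(-28 - 70))/(-8*(-21)))*(-53) = -⅛*(-1/21)*(2 - 7 - 8*(-98))*(-53) = -⅛*(-1/21)*(2 - 7 + 784)*(-53) = -⅛*(-1/21)*779*(-53) = (779/168)*(-53) = -41287/168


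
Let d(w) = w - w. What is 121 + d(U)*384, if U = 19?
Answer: 121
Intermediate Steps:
d(w) = 0
121 + d(U)*384 = 121 + 0*384 = 121 + 0 = 121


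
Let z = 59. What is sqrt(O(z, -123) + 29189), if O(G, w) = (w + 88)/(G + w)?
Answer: sqrt(1868131)/8 ≈ 170.85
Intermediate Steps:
O(G, w) = (88 + w)/(G + w)
sqrt(O(z, -123) + 29189) = sqrt((88 - 123)/(59 - 123) + 29189) = sqrt(-35/(-64) + 29189) = sqrt(-1/64*(-35) + 29189) = sqrt(35/64 + 29189) = sqrt(1868131/64) = sqrt(1868131)/8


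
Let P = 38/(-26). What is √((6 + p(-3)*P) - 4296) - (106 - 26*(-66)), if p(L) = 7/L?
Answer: -1822 + I*√6519903/39 ≈ -1822.0 + 65.472*I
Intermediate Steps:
P = -19/13 (P = 38*(-1/26) = -19/13 ≈ -1.4615)
√((6 + p(-3)*P) - 4296) - (106 - 26*(-66)) = √((6 + (7/(-3))*(-19/13)) - 4296) - (106 - 26*(-66)) = √((6 + (7*(-⅓))*(-19/13)) - 4296) - (106 + 1716) = √((6 - 7/3*(-19/13)) - 4296) - 1*1822 = √((6 + 133/39) - 4296) - 1822 = √(367/39 - 4296) - 1822 = √(-167177/39) - 1822 = I*√6519903/39 - 1822 = -1822 + I*√6519903/39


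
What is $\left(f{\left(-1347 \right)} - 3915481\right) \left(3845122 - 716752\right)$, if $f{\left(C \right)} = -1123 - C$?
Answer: $-12248372541090$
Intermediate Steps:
$\left(f{\left(-1347 \right)} - 3915481\right) \left(3845122 - 716752\right) = \left(\left(-1123 - -1347\right) - 3915481\right) \left(3845122 - 716752\right) = \left(\left(-1123 + 1347\right) - 3915481\right) 3128370 = \left(224 - 3915481\right) 3128370 = \left(-3915257\right) 3128370 = -12248372541090$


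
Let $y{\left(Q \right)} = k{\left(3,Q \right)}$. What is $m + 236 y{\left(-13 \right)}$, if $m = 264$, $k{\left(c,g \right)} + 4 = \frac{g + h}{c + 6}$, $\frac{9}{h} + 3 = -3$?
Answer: $- \frac{9542}{9} \approx -1060.2$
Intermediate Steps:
$h = - \frac{3}{2}$ ($h = \frac{9}{-3 - 3} = \frac{9}{-6} = 9 \left(- \frac{1}{6}\right) = - \frac{3}{2} \approx -1.5$)
$k{\left(c,g \right)} = -4 + \frac{- \frac{3}{2} + g}{6 + c}$ ($k{\left(c,g \right)} = -4 + \frac{g - \frac{3}{2}}{c + 6} = -4 + \frac{- \frac{3}{2} + g}{6 + c}$)
$y{\left(Q \right)} = - \frac{25}{6} + \frac{Q}{9}$ ($y{\left(Q \right)} = \frac{- \frac{51}{2} + Q - 12}{6 + 3} = \frac{- \frac{51}{2} + Q - 12}{9} = \frac{- \frac{75}{2} + Q}{9} = - \frac{25}{6} + \frac{Q}{9}$)
$m + 236 y{\left(-13 \right)} = 264 + 236 \left(- \frac{25}{6} + \frac{1}{9} \left(-13\right)\right) = 264 + 236 \left(- \frac{25}{6} - \frac{13}{9}\right) = 264 + 236 \left(- \frac{101}{18}\right) = 264 - \frac{11918}{9} = - \frac{9542}{9}$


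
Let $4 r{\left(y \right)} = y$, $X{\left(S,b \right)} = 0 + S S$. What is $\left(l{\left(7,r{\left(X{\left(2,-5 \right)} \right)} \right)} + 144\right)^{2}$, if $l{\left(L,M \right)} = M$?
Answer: $21025$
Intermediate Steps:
$X{\left(S,b \right)} = S^{2}$ ($X{\left(S,b \right)} = 0 + S^{2} = S^{2}$)
$r{\left(y \right)} = \frac{y}{4}$
$\left(l{\left(7,r{\left(X{\left(2,-5 \right)} \right)} \right)} + 144\right)^{2} = \left(\frac{2^{2}}{4} + 144\right)^{2} = \left(\frac{1}{4} \cdot 4 + 144\right)^{2} = \left(1 + 144\right)^{2} = 145^{2} = 21025$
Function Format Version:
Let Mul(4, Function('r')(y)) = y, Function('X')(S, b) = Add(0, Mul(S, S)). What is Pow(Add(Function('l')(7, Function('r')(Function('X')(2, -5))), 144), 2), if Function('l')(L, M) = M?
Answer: 21025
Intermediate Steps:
Function('X')(S, b) = Pow(S, 2) (Function('X')(S, b) = Add(0, Pow(S, 2)) = Pow(S, 2))
Function('r')(y) = Mul(Rational(1, 4), y)
Pow(Add(Function('l')(7, Function('r')(Function('X')(2, -5))), 144), 2) = Pow(Add(Mul(Rational(1, 4), Pow(2, 2)), 144), 2) = Pow(Add(Mul(Rational(1, 4), 4), 144), 2) = Pow(Add(1, 144), 2) = Pow(145, 2) = 21025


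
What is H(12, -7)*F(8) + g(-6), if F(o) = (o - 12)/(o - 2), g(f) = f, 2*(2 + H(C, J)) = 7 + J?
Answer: -14/3 ≈ -4.6667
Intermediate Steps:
H(C, J) = 3/2 + J/2 (H(C, J) = -2 + (7 + J)/2 = -2 + (7/2 + J/2) = 3/2 + J/2)
F(o) = (-12 + o)/(-2 + o)
H(12, -7)*F(8) + g(-6) = (3/2 + (½)*(-7))*((-12 + 8)/(-2 + 8)) - 6 = (3/2 - 7/2)*(-4/6) - 6 = -(-4)/3 - 6 = -2*(-⅔) - 6 = 4/3 - 6 = -14/3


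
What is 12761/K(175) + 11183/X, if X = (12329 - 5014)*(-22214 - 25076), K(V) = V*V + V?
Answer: 1146499147/2767410800 ≈ 0.41429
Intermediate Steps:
K(V) = V + V**2 (K(V) = V**2 + V = V + V**2)
X = -345926350 (X = 7315*(-47290) = -345926350)
12761/K(175) + 11183/X = 12761/((175*(1 + 175))) + 11183/(-345926350) = 12761/((175*176)) + 11183*(-1/345926350) = 12761/30800 - 11183/345926350 = 12761*(1/30800) - 11183/345926350 = 1823/4400 - 11183/345926350 = 1146499147/2767410800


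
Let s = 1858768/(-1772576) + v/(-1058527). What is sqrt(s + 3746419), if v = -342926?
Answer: sqrt(51521667183550163366178557626)/117269972222 ≈ 1935.6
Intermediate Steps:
s = -84980857335/117269972222 (s = 1858768/(-1772576) - 342926/(-1058527) = 1858768*(-1/1772576) - 342926*(-1/1058527) = -116173/110786 + 342926/1058527 = -84980857335/117269972222 ≈ -0.72466)
sqrt(s + 3746419) = sqrt(-84980857335/117269972222 + 3746419) = sqrt(439342367081115683/117269972222) = sqrt(51521667183550163366178557626)/117269972222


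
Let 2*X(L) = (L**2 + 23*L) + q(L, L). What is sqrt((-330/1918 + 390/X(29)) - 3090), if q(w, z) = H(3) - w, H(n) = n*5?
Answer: I*sqrt(176175368448555)/238791 ≈ 55.585*I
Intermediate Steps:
H(n) = 5*n
q(w, z) = 15 - w (q(w, z) = 5*3 - w = 15 - w)
X(L) = 15/2 + L**2/2 + 11*L (X(L) = ((L**2 + 23*L) + (15 - L))/2 = (15 + L**2 + 22*L)/2 = 15/2 + L**2/2 + 11*L)
sqrt((-330/1918 + 390/X(29)) - 3090) = sqrt((-330/1918 + 390/(15/2 + (1/2)*29**2 + 11*29)) - 3090) = sqrt((-330*1/1918 + 390/(15/2 + (1/2)*841 + 319)) - 3090) = sqrt((-165/959 + 390/(15/2 + 841/2 + 319)) - 3090) = sqrt((-165/959 + 390/747) - 3090) = sqrt((-165/959 + 390*(1/747)) - 3090) = sqrt((-165/959 + 130/249) - 3090) = sqrt(83585/238791 - 3090) = sqrt(-737780605/238791) = I*sqrt(176175368448555)/238791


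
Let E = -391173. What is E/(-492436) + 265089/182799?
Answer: 67348466677/30005602788 ≈ 2.2445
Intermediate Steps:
E/(-492436) + 265089/182799 = -391173/(-492436) + 265089/182799 = -391173*(-1/492436) + 265089*(1/182799) = 391173/492436 + 88363/60933 = 67348466677/30005602788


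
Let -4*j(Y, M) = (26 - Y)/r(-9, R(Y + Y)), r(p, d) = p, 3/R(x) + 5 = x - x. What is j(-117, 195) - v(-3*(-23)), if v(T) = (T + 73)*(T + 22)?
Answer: -465049/36 ≈ -12918.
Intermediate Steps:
R(x) = -⅗ (R(x) = 3/(-5 + (x - x)) = 3/(-5 + 0) = 3/(-5) = 3*(-⅕) = -⅗)
v(T) = (22 + T)*(73 + T) (v(T) = (73 + T)*(22 + T) = (22 + T)*(73 + T))
j(Y, M) = 13/18 - Y/36 (j(Y, M) = -(26 - Y)/(4*(-9)) = -(26 - Y)*(-1)/(4*9) = -(-26/9 + Y/9)/4 = 13/18 - Y/36)
j(-117, 195) - v(-3*(-23)) = (13/18 - 1/36*(-117)) - (1606 + (-3*(-23))² + 95*(-3*(-23))) = (13/18 + 13/4) - (1606 + 69² + 95*69) = 143/36 - (1606 + 4761 + 6555) = 143/36 - 1*12922 = 143/36 - 12922 = -465049/36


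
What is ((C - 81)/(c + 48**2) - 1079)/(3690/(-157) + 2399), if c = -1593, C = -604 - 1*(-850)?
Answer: -5734268/12627123 ≈ -0.45412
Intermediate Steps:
C = 246 (C = -604 + 850 = 246)
((C - 81)/(c + 48**2) - 1079)/(3690/(-157) + 2399) = ((246 - 81)/(-1593 + 48**2) - 1079)/(3690/(-157) + 2399) = (165/(-1593 + 2304) - 1079)/(3690*(-1/157) + 2399) = (165/711 - 1079)/(-3690/157 + 2399) = (165*(1/711) - 1079)/(372953/157) = (55/237 - 1079)*(157/372953) = -255668/237*157/372953 = -5734268/12627123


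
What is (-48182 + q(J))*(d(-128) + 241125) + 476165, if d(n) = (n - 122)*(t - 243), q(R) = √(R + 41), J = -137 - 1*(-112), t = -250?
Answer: -17554382585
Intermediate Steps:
J = -25 (J = -137 + 112 = -25)
q(R) = √(41 + R)
d(n) = 60146 - 493*n (d(n) = (n - 122)*(-250 - 243) = (-122 + n)*(-493) = 60146 - 493*n)
(-48182 + q(J))*(d(-128) + 241125) + 476165 = (-48182 + √(41 - 25))*((60146 - 493*(-128)) + 241125) + 476165 = (-48182 + √16)*((60146 + 63104) + 241125) + 476165 = (-48182 + 4)*(123250 + 241125) + 476165 = -48178*364375 + 476165 = -17554858750 + 476165 = -17554382585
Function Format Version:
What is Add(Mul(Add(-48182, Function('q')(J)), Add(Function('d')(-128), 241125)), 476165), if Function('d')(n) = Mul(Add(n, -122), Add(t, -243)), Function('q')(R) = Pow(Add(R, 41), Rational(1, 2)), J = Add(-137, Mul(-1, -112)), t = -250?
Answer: -17554382585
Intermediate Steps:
J = -25 (J = Add(-137, 112) = -25)
Function('q')(R) = Pow(Add(41, R), Rational(1, 2))
Function('d')(n) = Add(60146, Mul(-493, n)) (Function('d')(n) = Mul(Add(n, -122), Add(-250, -243)) = Mul(Add(-122, n), -493) = Add(60146, Mul(-493, n)))
Add(Mul(Add(-48182, Function('q')(J)), Add(Function('d')(-128), 241125)), 476165) = Add(Mul(Add(-48182, Pow(Add(41, -25), Rational(1, 2))), Add(Add(60146, Mul(-493, -128)), 241125)), 476165) = Add(Mul(Add(-48182, Pow(16, Rational(1, 2))), Add(Add(60146, 63104), 241125)), 476165) = Add(Mul(Add(-48182, 4), Add(123250, 241125)), 476165) = Add(Mul(-48178, 364375), 476165) = Add(-17554858750, 476165) = -17554382585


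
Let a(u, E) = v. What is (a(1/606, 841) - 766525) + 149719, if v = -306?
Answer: -617112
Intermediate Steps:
a(u, E) = -306
(a(1/606, 841) - 766525) + 149719 = (-306 - 766525) + 149719 = -766831 + 149719 = -617112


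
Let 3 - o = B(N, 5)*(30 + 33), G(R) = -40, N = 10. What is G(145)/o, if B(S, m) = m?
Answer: 5/39 ≈ 0.12821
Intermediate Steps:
o = -312 (o = 3 - 5*(30 + 33) = 3 - 5*63 = 3 - 1*315 = 3 - 315 = -312)
G(145)/o = -40/(-312) = -40*(-1/312) = 5/39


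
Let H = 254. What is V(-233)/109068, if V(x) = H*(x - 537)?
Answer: -48895/27267 ≈ -1.7932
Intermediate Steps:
V(x) = -136398 + 254*x (V(x) = 254*(x - 537) = 254*(-537 + x) = -136398 + 254*x)
V(-233)/109068 = (-136398 + 254*(-233))/109068 = (-136398 - 59182)*(1/109068) = -195580*1/109068 = -48895/27267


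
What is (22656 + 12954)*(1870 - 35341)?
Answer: -1191902310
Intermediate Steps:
(22656 + 12954)*(1870 - 35341) = 35610*(-33471) = -1191902310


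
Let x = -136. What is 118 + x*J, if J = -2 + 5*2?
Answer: -970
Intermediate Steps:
J = 8 (J = -2 + 10 = 8)
118 + x*J = 118 - 136*8 = 118 - 1088 = -970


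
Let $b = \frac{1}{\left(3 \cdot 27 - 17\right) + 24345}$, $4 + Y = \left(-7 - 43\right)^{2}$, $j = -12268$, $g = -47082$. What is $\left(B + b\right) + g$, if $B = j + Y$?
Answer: $- \frac{1387749285}{24409} \approx -56854.0$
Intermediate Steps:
$Y = 2496$ ($Y = -4 + \left(-7 - 43\right)^{2} = -4 + \left(-50\right)^{2} = -4 + 2500 = 2496$)
$b = \frac{1}{24409}$ ($b = \frac{1}{\left(81 - 17\right) + 24345} = \frac{1}{64 + 24345} = \frac{1}{24409} \approx 4.0968 \cdot 10^{-5}$)
$B = -9772$ ($B = -12268 + 2496 = -9772$)
$\left(B + b\right) + g = \left(-9772 + \frac{1}{24409}\right) - 47082 = - \frac{238524747}{24409} - 47082 = - \frac{1387749285}{24409}$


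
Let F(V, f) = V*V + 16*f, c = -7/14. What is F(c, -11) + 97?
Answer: -315/4 ≈ -78.750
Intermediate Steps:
c = -½ (c = -7*1/14 = -½ ≈ -0.50000)
F(V, f) = V² + 16*f
F(c, -11) + 97 = ((-½)² + 16*(-11)) + 97 = (¼ - 176) + 97 = -703/4 + 97 = -315/4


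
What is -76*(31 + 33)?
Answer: -4864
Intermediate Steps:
-76*(31 + 33) = -76*64 = -4864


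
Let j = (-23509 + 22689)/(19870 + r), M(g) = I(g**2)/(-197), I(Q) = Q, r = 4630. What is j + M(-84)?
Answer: -8651677/241325 ≈ -35.851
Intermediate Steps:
M(g) = -g**2/197 (M(g) = g**2/(-197) = g**2*(-1/197) = -g**2/197)
j = -41/1225 (j = (-23509 + 22689)/(19870 + 4630) = -820/24500 = -820*1/24500 = -41/1225 ≈ -0.033469)
j + M(-84) = -41/1225 - 1/197*(-84)**2 = -41/1225 - 1/197*7056 = -41/1225 - 7056/197 = -8651677/241325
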